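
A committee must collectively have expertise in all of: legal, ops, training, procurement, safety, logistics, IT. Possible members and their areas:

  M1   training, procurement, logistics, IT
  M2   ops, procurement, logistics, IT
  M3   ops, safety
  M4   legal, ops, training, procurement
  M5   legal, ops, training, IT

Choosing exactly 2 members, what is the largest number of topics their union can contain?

Choosing M1, M3 covers {ops, training, procurement, safety, logistics, IT} — 6 topics.
No choice of 2 members does better; here legal is left uncovered.

6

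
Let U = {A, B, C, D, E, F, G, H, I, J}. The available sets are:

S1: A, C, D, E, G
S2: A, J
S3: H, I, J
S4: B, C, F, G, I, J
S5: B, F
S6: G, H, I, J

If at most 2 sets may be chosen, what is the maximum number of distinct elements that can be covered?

9

Choosing S1, S4 covers {A, B, C, D, E, F, G, I, J} — 9 elements.
No choice of 2 sets does better; here H is left uncovered.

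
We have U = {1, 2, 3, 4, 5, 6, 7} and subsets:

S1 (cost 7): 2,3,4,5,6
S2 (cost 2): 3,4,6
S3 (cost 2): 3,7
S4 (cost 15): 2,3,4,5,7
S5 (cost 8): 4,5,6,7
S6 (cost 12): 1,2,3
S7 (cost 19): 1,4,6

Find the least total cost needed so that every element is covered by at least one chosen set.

20

S5, S6 cover every element at cost 8 + 12 = 20.
Any cover uses at least 2 sets; among all covering selections none totals below 20.
Greedy by coverage-per-cost would pick S2, S3, S1, S6 for 23 — worse than the optimum 20.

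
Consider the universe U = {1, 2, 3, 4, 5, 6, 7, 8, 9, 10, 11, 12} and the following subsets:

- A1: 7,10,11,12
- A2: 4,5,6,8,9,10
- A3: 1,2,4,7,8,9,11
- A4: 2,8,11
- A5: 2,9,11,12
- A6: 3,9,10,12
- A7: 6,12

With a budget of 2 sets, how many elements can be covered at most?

10

Choosing A2, A3 covers {1, 2, 4, 5, 6, 7, 8, 9, 10, 11} — 10 elements.
No choice of 2 sets does better; here 3, 12 are left uncovered.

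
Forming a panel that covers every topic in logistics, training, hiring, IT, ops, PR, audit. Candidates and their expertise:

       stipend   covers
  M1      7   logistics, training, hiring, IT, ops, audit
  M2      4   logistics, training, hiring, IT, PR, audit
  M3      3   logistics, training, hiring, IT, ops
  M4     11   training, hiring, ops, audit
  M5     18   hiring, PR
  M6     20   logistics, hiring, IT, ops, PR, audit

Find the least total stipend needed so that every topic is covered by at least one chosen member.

7

M2, M3 cover every topic at stipend 4 + 3 = 7.
Any cover uses at least 2 members; among all covering selections none totals below 7.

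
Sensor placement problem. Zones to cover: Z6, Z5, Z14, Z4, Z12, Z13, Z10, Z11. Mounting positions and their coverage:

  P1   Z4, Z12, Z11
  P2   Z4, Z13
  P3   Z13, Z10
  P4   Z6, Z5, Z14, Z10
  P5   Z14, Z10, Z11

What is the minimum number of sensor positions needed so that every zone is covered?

P1, P2, P4 together cover {Z6, Z5, Z14, Z4, Z12, Z13, Z10, Z11} — every zone.
No 2 of the 5 sensor positions cover everything (all 10 pairs fall short), so 3 is minimum.

3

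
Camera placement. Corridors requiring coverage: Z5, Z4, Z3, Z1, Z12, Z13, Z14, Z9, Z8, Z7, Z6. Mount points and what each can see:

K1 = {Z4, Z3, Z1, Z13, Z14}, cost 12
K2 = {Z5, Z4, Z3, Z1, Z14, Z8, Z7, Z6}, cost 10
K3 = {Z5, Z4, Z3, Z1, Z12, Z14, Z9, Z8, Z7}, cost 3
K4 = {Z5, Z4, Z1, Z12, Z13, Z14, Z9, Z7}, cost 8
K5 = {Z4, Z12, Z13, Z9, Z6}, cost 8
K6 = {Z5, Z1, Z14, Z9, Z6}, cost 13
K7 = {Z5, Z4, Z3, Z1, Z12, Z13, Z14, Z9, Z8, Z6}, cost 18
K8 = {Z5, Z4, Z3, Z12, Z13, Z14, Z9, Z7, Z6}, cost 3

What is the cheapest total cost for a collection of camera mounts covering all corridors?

K3, K8 cover every corridor at cost 3 + 3 = 6.
Any cover uses at least 2 camera mounts; among all covering selections none totals below 6.

6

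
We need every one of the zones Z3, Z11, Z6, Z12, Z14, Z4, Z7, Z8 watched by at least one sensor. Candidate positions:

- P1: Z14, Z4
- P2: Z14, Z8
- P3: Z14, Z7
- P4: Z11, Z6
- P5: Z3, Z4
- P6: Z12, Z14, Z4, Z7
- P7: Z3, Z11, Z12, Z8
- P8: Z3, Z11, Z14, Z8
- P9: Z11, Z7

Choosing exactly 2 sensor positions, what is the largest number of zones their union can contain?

7

Choosing P6, P7 covers {Z3, Z11, Z12, Z14, Z4, Z7, Z8} — 7 zones.
No choice of 2 sensor positions does better; here Z6 is left uncovered.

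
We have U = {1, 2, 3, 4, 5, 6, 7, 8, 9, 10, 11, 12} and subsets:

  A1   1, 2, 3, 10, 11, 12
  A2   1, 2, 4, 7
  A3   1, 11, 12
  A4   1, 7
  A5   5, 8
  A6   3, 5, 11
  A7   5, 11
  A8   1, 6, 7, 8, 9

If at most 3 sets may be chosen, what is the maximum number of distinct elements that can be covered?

Choosing A1, A2, A8 covers {1, 2, 3, 4, 6, 7, 8, 9, 10, 11, 12} — 11 elements.
No choice of 3 sets does better; here 5 is left uncovered.

11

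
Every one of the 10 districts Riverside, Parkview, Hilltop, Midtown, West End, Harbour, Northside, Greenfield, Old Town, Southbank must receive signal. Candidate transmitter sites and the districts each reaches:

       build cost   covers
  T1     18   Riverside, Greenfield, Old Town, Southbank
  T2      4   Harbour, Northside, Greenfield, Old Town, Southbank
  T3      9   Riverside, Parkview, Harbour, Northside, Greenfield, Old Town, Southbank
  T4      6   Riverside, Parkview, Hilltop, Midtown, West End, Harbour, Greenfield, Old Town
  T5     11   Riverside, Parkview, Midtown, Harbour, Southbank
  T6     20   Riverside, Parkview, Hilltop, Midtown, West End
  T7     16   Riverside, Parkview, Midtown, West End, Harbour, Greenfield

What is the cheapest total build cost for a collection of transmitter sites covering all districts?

T2, T4 cover every district at build cost 4 + 6 = 10.
Any cover uses at least 2 transmitter sites; among all covering selections none totals below 10.

10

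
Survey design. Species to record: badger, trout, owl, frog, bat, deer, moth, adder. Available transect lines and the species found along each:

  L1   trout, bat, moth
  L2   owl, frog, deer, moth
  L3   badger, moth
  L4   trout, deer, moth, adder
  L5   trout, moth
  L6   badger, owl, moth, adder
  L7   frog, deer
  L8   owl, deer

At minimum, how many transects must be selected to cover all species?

L1, L2, L6 together cover {badger, trout, owl, frog, bat, deer, moth, adder} — every species.
No 2 of the 8 transects cover everything (all 28 pairs fall short), so 3 is minimum.

3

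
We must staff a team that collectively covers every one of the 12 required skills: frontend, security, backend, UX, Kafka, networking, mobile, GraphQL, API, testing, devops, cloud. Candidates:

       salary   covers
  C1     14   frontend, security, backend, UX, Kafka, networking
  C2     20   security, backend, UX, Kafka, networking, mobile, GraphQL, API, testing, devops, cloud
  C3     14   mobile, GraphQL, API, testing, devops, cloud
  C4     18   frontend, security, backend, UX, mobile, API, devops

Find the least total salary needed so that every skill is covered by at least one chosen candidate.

28

C1, C3 cover every skill at salary 14 + 14 = 28.
Any cover uses at least 2 candidates; among all covering selections none totals below 28.
Greedy by coverage-per-salary would pick C2, C1 for 34 — worse than the optimum 28.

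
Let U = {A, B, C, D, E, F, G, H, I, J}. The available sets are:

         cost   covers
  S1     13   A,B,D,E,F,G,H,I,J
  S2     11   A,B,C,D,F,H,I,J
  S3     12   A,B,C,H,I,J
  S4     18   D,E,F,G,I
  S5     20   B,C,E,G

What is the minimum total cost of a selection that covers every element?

24

S1, S2 cover every element at cost 13 + 11 = 24.
Any cover uses at least 2 sets; among all covering selections none totals below 24.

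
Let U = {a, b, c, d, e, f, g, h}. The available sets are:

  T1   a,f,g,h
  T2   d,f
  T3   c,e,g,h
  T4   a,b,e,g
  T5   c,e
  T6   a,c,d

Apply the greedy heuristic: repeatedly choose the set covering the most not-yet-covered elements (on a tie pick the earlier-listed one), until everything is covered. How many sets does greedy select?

Pick 1: T1 covers 4 new elements (a, f, g, h).
Pick 2: T3 covers 2 new elements (c, e).
Pick 3: T2 covers 1 new elements (d).
Pick 4: T4 covers 1 new elements (b).
Greedy uses 4 sets. (The true minimum is 3.)

4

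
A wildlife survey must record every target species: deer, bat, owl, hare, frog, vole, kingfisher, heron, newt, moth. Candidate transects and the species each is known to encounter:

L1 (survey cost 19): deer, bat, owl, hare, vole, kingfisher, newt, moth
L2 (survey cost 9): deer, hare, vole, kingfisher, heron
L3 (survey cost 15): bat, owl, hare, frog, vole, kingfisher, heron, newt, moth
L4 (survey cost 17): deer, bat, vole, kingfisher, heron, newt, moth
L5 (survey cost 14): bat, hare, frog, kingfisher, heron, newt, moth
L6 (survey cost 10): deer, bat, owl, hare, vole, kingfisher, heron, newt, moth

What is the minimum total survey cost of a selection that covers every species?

L2, L3 cover every species at survey cost 9 + 15 = 24.
Any cover uses at least 2 transects; among all covering selections none totals below 24.

24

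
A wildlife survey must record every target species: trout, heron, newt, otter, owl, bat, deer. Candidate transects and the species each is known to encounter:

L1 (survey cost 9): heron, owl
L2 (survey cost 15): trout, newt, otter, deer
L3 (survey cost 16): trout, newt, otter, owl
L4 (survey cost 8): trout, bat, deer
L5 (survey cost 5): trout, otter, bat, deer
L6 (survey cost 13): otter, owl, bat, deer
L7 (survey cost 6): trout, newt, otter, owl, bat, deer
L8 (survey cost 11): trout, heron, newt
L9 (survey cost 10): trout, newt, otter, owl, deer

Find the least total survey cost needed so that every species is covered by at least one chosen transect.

15

L1, L7 cover every species at survey cost 9 + 6 = 15.
Any cover uses at least 2 transects; among all covering selections none totals below 15.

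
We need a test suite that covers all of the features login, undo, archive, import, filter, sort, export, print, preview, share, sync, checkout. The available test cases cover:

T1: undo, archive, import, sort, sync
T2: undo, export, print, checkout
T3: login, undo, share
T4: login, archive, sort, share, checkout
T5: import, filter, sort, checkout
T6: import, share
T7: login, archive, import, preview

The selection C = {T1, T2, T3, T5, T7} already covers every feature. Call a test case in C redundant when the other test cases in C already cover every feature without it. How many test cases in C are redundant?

0

Drop T1: sync uncovered — not redundant.
Drop T2: export, print uncovered — not redundant.
Drop T3: share uncovered — not redundant.
Drop T5: filter uncovered — not redundant.
Drop T7: preview uncovered — not redundant.
None of the test cases in C is redundant.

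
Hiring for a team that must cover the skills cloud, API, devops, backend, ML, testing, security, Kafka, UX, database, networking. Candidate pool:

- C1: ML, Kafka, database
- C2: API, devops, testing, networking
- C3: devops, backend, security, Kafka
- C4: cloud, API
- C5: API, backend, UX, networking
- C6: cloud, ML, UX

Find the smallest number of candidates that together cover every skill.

C1, C2, C3, C6 together cover {cloud, API, devops, backend, ML, testing, security, Kafka, UX, database, networking} — every skill.
No 3 of the 6 candidates cover everything (all 20 triples fall short), so 4 is minimum.

4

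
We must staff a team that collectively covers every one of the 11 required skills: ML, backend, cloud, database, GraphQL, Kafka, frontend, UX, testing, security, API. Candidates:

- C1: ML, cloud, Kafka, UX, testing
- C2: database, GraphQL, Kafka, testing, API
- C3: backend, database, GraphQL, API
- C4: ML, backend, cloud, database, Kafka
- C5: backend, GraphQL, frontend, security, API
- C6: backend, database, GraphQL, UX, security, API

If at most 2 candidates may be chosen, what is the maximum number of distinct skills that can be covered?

10

Choosing C1, C5 covers {ML, backend, cloud, GraphQL, Kafka, frontend, UX, testing, security, API} — 10 skills.
No choice of 2 candidates does better; here database is left uncovered.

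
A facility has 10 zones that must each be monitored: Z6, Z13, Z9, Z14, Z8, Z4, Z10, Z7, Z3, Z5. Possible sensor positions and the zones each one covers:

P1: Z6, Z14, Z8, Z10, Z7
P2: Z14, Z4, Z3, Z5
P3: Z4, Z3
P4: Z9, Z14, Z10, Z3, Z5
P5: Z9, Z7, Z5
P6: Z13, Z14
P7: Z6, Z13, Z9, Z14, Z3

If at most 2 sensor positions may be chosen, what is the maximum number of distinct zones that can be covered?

Choosing P1, P2 covers {Z6, Z14, Z8, Z4, Z10, Z7, Z3, Z5} — 8 zones.
No choice of 2 sensor positions does better; here Z13, Z9 are left uncovered.

8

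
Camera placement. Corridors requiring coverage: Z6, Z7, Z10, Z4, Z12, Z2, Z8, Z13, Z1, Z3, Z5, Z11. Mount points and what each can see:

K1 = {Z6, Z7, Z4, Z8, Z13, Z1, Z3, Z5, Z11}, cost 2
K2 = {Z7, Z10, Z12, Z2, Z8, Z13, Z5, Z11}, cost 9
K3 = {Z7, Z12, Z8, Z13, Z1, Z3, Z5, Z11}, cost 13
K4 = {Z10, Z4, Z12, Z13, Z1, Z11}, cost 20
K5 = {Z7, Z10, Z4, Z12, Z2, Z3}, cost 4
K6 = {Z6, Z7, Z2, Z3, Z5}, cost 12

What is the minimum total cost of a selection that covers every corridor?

6

K1, K5 cover every corridor at cost 2 + 4 = 6.
Any cover uses at least 2 camera mounts; among all covering selections none totals below 6.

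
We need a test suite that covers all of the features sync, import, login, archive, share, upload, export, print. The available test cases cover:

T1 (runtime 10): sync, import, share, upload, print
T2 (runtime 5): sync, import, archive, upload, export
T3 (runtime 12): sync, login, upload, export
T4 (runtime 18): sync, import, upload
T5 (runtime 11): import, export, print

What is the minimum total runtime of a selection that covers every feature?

T1, T2, T3 cover every feature at runtime 10 + 5 + 12 = 27.
Any cover uses at least 3 test cases; among all covering selections none totals below 27.

27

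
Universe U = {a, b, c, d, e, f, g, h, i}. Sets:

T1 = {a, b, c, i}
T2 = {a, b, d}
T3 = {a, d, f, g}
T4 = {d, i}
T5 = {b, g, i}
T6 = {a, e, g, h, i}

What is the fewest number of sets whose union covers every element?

3

T1, T3, T6 together cover {a, b, c, d, e, f, g, h, i} — every element.
No 2 of the 6 sets cover everything (all 15 pairs fall short), so 3 is minimum.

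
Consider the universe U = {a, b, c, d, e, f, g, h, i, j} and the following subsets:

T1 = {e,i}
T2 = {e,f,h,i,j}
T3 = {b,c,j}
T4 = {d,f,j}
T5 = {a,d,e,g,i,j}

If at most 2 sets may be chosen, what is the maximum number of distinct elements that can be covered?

Choosing T2, T5 covers {a, d, e, f, g, h, i, j} — 8 elements.
No choice of 2 sets does better; here b, c are left uncovered.

8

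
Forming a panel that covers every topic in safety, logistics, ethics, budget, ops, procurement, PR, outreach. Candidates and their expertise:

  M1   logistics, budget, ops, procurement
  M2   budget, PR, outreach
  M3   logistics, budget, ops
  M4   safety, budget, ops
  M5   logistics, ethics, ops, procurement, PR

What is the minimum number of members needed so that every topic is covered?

3

M2, M4, M5 together cover {safety, logistics, ethics, budget, ops, procurement, PR, outreach} — every topic.
No 2 of the 5 members cover everything (all 10 pairs fall short), so 3 is minimum.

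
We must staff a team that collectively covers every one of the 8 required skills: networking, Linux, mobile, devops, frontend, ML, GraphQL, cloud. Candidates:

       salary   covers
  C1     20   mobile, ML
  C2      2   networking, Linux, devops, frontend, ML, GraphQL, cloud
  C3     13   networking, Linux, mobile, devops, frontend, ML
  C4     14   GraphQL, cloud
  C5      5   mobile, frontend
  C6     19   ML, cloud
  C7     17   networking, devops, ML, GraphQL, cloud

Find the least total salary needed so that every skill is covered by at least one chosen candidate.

7

C2, C5 cover every skill at salary 2 + 5 = 7.
Any cover uses at least 2 candidates; among all covering selections none totals below 7.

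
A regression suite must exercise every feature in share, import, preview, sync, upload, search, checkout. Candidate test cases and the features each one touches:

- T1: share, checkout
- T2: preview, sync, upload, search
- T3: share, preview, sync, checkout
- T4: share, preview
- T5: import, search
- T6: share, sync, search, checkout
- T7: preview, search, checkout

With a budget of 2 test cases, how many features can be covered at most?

Choosing T1, T2 covers {share, preview, sync, upload, search, checkout} — 6 features.
No choice of 2 test cases does better; here import is left uncovered.

6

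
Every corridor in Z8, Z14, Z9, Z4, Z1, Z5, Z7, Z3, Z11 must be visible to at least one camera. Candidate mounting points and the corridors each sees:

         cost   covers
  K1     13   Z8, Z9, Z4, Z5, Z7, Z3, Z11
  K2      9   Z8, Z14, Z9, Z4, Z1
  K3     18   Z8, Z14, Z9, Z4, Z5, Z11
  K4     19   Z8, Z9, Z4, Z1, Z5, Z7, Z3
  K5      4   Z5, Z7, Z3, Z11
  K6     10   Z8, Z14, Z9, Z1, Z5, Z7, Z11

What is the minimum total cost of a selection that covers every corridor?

13

K2, K5 cover every corridor at cost 9 + 4 = 13.
Any cover uses at least 2 camera mounts; among all covering selections none totals below 13.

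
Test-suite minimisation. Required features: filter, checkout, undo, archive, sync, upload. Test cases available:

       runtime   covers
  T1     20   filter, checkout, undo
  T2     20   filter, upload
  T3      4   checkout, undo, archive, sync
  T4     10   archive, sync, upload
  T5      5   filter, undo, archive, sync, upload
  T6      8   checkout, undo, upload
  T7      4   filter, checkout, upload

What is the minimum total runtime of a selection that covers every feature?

8

T3, T7 cover every feature at runtime 4 + 4 = 8.
Any cover uses at least 2 test cases; among all covering selections none totals below 8.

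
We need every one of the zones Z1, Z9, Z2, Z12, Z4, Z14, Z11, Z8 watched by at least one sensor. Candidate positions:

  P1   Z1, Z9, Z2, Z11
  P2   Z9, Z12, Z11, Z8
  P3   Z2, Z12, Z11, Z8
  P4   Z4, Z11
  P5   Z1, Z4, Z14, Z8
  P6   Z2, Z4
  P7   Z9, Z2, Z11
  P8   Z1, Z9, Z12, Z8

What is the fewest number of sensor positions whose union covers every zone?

P1, P2, P5 together cover {Z1, Z9, Z2, Z12, Z4, Z14, Z11, Z8} — every zone.
No 2 of the 8 sensor positions cover everything (all 28 pairs fall short), so 3 is minimum.

3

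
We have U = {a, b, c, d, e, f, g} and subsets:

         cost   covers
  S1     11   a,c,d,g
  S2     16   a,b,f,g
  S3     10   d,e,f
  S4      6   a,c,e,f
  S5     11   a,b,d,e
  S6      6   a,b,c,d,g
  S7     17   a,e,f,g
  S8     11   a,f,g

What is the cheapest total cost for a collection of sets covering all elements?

12

S4, S6 cover every element at cost 6 + 6 = 12.
Any cover uses at least 2 sets; among all covering selections none totals below 12.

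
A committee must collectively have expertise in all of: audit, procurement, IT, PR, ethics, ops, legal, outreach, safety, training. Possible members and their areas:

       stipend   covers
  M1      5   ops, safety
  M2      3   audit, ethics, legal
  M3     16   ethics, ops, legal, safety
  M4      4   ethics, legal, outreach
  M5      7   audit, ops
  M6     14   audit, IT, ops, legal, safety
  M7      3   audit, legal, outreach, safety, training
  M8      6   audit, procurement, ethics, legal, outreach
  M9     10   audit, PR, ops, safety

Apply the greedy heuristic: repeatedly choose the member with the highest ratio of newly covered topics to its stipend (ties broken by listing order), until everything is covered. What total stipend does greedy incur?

Pick 1: M7 adds 5 new (audit, legal, outreach, safety, training) at stipend 3 (ratio 5/3).
Pick 2: M2 adds 1 new (ethics) at stipend 3 (ratio 1/3).
Pick 3: M1 adds 1 new (ops) at stipend 5 (ratio 1/5).
Pick 4: M8 adds 1 new (procurement) at stipend 6 (ratio 1/6).
Pick 5: M9 adds 1 new (PR) at stipend 10 (ratio 1/10).
Pick 6: M6 adds 1 new (IT) at stipend 14 (ratio 1/14).
Greedy total stipend: 3 + 3 + 5 + 6 + 10 + 14 = 41. (The true optimum is 33, so greedy overshoots here.)

41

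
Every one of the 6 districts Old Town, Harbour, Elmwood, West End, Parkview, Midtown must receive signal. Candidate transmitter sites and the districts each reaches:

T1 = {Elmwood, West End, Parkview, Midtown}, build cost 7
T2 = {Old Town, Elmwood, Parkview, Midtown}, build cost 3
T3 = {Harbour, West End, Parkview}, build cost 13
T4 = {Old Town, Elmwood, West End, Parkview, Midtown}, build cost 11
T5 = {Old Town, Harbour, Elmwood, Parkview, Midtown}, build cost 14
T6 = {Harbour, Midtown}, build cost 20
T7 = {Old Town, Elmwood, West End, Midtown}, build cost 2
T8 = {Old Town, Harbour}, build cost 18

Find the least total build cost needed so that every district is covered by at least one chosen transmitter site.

T3, T7 cover every district at build cost 13 + 2 = 15.
Any cover uses at least 2 transmitter sites; among all covering selections none totals below 15.
Greedy by coverage-per-build cost would pick T7, T2, T3 for 18 — worse than the optimum 15.

15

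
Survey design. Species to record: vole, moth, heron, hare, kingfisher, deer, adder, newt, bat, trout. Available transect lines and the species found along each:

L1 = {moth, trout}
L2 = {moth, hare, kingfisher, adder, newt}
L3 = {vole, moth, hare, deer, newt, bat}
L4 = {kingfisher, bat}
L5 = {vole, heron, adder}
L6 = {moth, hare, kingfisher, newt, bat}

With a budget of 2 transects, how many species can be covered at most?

Choosing L2, L3 covers {vole, moth, hare, kingfisher, deer, adder, newt, bat} — 8 species.
No choice of 2 transects does better; here heron, trout are left uncovered.

8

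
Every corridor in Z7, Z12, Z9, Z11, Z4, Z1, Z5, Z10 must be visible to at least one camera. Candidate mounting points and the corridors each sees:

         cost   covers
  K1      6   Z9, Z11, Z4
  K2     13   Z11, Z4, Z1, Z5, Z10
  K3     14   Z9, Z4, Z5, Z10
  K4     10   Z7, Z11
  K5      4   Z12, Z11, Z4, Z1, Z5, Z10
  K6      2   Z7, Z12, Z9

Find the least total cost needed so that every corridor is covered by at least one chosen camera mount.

K5, K6 cover every corridor at cost 4 + 2 = 6.
Any cover uses at least 2 camera mounts; among all covering selections none totals below 6.

6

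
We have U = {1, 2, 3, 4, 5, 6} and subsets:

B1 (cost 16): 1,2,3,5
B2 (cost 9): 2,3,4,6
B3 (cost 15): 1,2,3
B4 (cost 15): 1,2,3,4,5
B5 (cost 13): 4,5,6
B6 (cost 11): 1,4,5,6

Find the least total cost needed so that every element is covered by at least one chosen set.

20

B2, B6 cover every element at cost 9 + 11 = 20.
Any cover uses at least 2 sets; among all covering selections none totals below 20.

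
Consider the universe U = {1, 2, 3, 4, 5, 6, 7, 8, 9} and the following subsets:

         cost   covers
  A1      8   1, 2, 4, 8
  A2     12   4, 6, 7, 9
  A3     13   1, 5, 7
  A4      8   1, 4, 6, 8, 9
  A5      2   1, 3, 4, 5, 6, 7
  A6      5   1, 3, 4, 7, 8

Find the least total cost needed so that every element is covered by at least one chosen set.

18

A1, A4, A5 cover every element at cost 8 + 8 + 2 = 18.
Any cover uses at least 3 sets; among all covering selections none totals below 18.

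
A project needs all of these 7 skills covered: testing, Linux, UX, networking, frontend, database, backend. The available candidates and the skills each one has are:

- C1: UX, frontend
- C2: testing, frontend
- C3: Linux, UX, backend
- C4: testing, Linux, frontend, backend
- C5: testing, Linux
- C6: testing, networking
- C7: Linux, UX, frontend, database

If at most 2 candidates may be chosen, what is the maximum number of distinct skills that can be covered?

6

Choosing C4, C7 covers {testing, Linux, UX, frontend, database, backend} — 6 skills.
No choice of 2 candidates does better; here networking is left uncovered.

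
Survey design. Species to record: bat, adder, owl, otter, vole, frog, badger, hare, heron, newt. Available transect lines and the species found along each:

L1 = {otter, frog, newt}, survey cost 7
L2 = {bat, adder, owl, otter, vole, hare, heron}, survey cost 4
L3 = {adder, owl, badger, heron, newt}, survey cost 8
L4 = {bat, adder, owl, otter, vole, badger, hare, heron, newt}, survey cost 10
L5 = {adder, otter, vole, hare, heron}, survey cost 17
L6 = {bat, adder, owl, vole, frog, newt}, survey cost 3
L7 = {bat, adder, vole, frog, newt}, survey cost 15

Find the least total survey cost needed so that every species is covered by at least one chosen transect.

13

L4, L6 cover every species at survey cost 10 + 3 = 13.
Any cover uses at least 2 transects; among all covering selections none totals below 13.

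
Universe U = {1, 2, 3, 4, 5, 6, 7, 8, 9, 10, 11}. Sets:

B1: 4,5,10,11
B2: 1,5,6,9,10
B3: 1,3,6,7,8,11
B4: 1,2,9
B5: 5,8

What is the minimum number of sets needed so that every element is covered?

3

B1, B3, B4 together cover {1, 2, 3, 4, 5, 6, 7, 8, 9, 10, 11} — every element.
No 2 of the 5 sets cover everything (all 10 pairs fall short), so 3 is minimum.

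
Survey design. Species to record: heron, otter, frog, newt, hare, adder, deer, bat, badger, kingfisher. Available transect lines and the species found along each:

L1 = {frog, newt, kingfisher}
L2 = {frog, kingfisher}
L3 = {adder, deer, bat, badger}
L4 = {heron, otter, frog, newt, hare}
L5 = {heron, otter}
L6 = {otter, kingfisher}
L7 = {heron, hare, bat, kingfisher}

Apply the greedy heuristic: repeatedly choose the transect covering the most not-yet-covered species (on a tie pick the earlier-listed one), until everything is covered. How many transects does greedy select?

Pick 1: L4 covers 5 new species (heron, otter, frog, newt, hare).
Pick 2: L3 covers 4 new species (adder, deer, bat, badger).
Pick 3: L1 covers 1 new species (kingfisher).
Greedy uses 3 transects.

3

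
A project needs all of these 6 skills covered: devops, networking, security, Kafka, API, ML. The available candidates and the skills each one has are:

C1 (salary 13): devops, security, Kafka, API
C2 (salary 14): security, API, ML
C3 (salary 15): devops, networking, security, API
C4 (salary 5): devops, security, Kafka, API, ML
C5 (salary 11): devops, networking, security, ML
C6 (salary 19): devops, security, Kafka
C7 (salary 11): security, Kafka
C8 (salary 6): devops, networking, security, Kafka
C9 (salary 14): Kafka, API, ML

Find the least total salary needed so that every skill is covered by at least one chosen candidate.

C4, C8 cover every skill at salary 5 + 6 = 11.
Any cover uses at least 2 candidates; among all covering selections none totals below 11.

11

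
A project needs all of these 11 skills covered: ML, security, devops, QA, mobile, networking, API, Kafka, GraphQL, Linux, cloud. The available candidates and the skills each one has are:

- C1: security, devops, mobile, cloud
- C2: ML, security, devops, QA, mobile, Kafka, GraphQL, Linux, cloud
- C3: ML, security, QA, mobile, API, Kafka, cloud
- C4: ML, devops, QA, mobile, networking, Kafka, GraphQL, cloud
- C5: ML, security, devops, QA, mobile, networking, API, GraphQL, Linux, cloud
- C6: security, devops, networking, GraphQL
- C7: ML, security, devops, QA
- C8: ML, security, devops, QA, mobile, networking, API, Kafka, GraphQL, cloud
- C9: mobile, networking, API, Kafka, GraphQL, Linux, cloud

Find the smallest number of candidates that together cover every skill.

C2, C5 together cover {ML, security, devops, QA, mobile, networking, API, Kafka, GraphQL, Linux, cloud} — every skill.
No single candidate contains all 11 skills, so 2 is optimal.

2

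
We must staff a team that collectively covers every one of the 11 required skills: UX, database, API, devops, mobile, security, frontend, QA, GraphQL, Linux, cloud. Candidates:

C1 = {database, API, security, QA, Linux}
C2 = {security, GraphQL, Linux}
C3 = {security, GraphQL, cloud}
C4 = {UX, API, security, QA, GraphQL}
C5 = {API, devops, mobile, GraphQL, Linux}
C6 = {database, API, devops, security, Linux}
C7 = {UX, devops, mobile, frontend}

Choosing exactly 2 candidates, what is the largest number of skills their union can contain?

Choosing C1, C7 covers {UX, database, API, devops, mobile, security, frontend, QA, Linux} — 9 skills.
No choice of 2 candidates does better; here GraphQL, cloud are left uncovered.

9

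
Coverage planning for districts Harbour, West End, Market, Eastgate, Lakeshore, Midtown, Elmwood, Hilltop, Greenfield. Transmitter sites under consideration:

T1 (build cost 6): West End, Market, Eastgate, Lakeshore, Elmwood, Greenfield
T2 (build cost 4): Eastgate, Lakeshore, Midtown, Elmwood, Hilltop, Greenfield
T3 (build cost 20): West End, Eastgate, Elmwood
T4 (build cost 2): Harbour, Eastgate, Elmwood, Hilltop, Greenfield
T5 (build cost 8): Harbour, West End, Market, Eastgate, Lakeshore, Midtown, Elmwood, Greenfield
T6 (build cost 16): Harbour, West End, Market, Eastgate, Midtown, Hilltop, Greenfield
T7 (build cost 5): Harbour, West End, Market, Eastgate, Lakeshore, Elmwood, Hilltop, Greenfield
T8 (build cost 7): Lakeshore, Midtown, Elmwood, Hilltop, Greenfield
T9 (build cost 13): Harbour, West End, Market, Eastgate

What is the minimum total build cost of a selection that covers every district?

T2, T7 cover every district at build cost 4 + 5 = 9.
Any cover uses at least 2 transmitter sites; among all covering selections none totals below 9.
Greedy by coverage-per-build cost would pick T4, T7, T2 for 11 — worse than the optimum 9.

9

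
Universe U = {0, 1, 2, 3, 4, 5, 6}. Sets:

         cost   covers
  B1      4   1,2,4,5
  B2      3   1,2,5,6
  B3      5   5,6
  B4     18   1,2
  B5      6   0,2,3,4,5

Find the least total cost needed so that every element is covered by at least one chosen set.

9

B2, B5 cover every element at cost 3 + 6 = 9.
Any cover uses at least 2 sets; among all covering selections none totals below 9.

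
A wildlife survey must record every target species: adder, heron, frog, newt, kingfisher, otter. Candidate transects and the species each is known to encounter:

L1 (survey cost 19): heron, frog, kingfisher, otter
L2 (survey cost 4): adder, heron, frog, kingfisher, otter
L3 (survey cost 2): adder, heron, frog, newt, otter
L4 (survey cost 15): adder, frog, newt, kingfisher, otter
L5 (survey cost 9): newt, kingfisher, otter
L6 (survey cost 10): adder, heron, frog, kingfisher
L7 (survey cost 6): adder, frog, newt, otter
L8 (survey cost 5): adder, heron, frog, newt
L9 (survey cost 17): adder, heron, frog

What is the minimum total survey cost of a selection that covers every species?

L2, L3 cover every species at survey cost 4 + 2 = 6.
Any cover uses at least 2 transects; among all covering selections none totals below 6.

6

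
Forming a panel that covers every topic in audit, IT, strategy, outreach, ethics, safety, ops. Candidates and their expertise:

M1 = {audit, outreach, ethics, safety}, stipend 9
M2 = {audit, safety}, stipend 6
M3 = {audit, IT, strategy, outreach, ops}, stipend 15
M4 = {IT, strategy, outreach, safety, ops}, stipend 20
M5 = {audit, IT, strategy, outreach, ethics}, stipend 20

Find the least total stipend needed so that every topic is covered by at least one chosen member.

24

M1, M3 cover every topic at stipend 9 + 15 = 24.
Any cover uses at least 2 members; among all covering selections none totals below 24.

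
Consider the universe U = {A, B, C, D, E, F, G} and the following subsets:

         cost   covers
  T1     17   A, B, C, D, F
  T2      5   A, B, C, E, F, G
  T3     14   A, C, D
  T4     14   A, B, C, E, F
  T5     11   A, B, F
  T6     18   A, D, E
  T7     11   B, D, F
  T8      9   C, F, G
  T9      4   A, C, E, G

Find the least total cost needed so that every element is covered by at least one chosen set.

T7, T9 cover every element at cost 11 + 4 = 15.
Any cover uses at least 2 sets; among all covering selections none totals below 15.

15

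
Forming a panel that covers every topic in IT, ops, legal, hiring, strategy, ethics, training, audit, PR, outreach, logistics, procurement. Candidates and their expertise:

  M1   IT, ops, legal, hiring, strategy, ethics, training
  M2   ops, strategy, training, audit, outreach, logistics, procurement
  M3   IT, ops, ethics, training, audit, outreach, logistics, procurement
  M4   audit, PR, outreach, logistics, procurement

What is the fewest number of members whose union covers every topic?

M1, M4 together cover {IT, ops, legal, hiring, strategy, ethics, training, audit, PR, outreach, logistics, procurement} — every topic.
No single member contains all 12 topics, so 2 is optimal.
Greedy (largest uncovered first) would take M3, M1, M4 — 3 members — but 2 suffice.

2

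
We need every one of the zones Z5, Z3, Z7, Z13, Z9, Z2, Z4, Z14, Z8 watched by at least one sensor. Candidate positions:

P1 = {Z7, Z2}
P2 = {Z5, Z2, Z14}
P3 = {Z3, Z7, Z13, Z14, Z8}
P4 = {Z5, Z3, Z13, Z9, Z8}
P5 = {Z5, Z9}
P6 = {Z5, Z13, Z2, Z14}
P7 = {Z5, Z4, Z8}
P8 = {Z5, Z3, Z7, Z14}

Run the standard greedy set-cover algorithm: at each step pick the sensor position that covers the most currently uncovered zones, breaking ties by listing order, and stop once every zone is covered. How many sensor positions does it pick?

4

Pick 1: P3 covers 5 new zones (Z3, Z7, Z13, Z14, Z8).
Pick 2: P2 covers 2 new zones (Z5, Z2).
Pick 3: P4 covers 1 new zones (Z9).
Pick 4: P7 covers 1 new zones (Z4).
Greedy uses 4 sensor positions.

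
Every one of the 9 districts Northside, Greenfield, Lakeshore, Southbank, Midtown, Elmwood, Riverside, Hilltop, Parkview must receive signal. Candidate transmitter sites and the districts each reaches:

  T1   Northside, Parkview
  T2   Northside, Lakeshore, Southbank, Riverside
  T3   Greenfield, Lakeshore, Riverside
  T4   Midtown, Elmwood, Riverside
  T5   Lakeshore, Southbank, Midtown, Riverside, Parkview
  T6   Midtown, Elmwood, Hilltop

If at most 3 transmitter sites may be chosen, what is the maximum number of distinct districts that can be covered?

8

Choosing T1, T2, T6 covers {Northside, Lakeshore, Southbank, Midtown, Elmwood, Riverside, Hilltop, Parkview} — 8 districts.
No choice of 3 transmitter sites does better; here Greenfield is left uncovered.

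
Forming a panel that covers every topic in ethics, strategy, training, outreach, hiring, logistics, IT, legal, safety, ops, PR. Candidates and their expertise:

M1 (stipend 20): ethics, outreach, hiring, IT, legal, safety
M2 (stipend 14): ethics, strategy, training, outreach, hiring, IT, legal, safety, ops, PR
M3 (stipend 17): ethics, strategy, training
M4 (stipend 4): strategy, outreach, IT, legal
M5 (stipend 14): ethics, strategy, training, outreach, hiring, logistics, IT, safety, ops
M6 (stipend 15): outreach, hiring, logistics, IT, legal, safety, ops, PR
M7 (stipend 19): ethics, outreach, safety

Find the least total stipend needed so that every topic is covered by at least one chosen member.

M2, M5 cover every topic at stipend 14 + 14 = 28.
Any cover uses at least 2 members; among all covering selections none totals below 28.

28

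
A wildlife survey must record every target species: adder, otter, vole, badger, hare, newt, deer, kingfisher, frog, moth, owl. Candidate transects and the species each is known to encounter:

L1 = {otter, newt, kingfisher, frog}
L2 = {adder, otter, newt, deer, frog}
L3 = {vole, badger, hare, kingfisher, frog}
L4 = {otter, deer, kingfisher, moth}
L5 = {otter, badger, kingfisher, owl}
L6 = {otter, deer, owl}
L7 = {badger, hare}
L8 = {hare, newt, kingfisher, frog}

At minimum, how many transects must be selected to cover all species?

4

L2, L3, L4, L5 together cover {adder, otter, vole, badger, hare, newt, deer, kingfisher, frog, moth, owl} — every species.
No 3 of the 8 transects cover everything (all 56 triples fall short), so 4 is minimum.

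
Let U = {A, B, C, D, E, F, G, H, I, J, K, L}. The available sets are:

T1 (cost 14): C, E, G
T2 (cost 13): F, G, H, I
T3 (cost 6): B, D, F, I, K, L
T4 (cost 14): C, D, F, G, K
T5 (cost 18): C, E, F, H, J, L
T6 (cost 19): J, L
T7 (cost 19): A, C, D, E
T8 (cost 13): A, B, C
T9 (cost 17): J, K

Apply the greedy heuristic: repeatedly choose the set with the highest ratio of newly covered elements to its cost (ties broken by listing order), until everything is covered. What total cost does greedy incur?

50

Pick 1: T3 adds 6 new (B, D, F, I, K, L) at cost 6 (ratio 6/6).
Pick 2: T5 adds 4 new (C, E, H, J) at cost 18 (ratio 4/18).
Pick 3: T2 adds 1 new (G) at cost 13 (ratio 1/13).
Pick 4: T8 adds 1 new (A) at cost 13 (ratio 1/13).
Greedy total cost: 6 + 18 + 13 + 13 = 50.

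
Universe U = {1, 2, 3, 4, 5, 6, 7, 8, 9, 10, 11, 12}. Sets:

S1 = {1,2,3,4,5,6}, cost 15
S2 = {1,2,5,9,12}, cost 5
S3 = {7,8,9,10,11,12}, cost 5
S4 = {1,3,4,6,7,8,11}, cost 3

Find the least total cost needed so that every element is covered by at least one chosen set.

S2, S3, S4 cover every element at cost 5 + 5 + 3 = 13.
Any cover uses at least 2 sets; among all covering selections none totals below 13.

13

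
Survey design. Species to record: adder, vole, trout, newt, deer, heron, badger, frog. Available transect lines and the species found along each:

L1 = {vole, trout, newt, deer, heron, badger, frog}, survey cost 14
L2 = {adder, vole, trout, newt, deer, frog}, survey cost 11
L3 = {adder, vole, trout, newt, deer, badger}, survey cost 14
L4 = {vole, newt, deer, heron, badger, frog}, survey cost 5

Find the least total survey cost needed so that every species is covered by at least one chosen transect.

L2, L4 cover every species at survey cost 11 + 5 = 16.
Any cover uses at least 2 transects; among all covering selections none totals below 16.

16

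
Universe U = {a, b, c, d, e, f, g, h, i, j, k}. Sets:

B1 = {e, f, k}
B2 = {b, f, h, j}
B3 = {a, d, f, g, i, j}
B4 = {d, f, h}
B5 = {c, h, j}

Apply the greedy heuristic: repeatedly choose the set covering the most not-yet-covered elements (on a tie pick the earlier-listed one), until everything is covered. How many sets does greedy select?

Pick 1: B3 covers 6 new elements (a, d, f, g, i, j).
Pick 2: B1 covers 2 new elements (e, k).
Pick 3: B2 covers 2 new elements (b, h).
Pick 4: B5 covers 1 new elements (c).
Greedy uses 4 sets.

4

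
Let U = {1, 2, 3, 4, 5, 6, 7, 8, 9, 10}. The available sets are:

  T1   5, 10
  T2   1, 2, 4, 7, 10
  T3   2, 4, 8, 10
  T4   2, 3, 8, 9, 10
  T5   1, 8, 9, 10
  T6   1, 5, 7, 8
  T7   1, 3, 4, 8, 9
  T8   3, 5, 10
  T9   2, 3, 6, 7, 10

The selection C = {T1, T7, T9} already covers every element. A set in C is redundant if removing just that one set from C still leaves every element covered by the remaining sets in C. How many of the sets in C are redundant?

Drop T1: 5 uncovered — not redundant.
Drop T7: 1, 4, 8, 9 uncovered — not redundant.
Drop T9: 2, 6, 7 uncovered — not redundant.
None of the sets in C is redundant.

0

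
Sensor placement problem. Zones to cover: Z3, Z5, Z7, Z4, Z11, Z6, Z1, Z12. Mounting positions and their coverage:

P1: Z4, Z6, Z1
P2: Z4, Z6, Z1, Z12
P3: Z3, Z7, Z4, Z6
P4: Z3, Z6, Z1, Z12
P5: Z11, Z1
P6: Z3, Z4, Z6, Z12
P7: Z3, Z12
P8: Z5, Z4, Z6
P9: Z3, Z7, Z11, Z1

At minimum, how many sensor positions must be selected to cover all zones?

3

P2, P8, P9 together cover {Z3, Z5, Z7, Z4, Z11, Z6, Z1, Z12} — every zone.
No 2 of the 9 sensor positions cover everything (all 36 pairs fall short), so 3 is minimum.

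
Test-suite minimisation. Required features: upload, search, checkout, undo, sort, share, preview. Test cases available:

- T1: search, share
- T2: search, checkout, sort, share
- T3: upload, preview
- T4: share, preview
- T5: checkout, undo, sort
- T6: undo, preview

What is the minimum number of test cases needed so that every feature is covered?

3

T1, T3, T5 together cover {upload, search, checkout, undo, sort, share, preview} — every feature.
No 2 of the 6 test cases cover everything (all 15 pairs fall short), so 3 is minimum.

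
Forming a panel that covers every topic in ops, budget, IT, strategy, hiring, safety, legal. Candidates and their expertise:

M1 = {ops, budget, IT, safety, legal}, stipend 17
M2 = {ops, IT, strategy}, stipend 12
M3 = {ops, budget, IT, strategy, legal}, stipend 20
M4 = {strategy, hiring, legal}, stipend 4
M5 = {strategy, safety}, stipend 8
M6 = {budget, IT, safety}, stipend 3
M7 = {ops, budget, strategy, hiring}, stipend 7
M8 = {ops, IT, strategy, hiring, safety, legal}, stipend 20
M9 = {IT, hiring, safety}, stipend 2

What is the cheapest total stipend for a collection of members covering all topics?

M4, M7, M9 cover every topic at stipend 4 + 7 + 2 = 13.
Any cover uses at least 2 members; among all covering selections none totals below 13.

13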